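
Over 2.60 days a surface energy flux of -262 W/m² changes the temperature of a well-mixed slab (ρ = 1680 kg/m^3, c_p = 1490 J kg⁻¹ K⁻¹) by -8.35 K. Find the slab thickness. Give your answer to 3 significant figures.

Heat input Q = F Δt = -262 × 2.25×10^5 s = -5.89×10^7 J/m².
Required areal heat capacity C = Q / ΔT = 7.05×10^6 J/(m²·K).
Depth D = C / (ρ c_p) = 7.05×10^6 / (1680 × 1490) = 2.82 m.

2.82 m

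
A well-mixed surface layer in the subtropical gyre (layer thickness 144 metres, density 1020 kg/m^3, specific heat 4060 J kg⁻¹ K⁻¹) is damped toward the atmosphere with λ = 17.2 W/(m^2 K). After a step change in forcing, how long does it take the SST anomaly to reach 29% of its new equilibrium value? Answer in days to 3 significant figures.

Areal heat capacity C = ρ c_p D = 1020 × 4060 × 144 = 5.96×10^8 J m⁻² K⁻¹.
τ = C / λ = 5.96×10^8 / 17.2 = 3.47×10^7 s.
Fraction reached: 1 − e^(−t/τ) = 0.29 ⇒ t = −τ ln(1 − 0.29) = τ × 0.342.
t = 1.19×10^7 s = 137 days.

137 days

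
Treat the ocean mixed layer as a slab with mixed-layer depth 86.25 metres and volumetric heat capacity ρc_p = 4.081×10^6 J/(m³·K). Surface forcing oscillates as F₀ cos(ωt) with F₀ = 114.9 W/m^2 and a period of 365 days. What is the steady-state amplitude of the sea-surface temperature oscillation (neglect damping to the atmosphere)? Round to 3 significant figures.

1.64 K

Areal heat capacity C = ρc_p × D = 4.081×10^6 × 86.25 = 3.52×10^8 J/(m²·K).
Angular frequency ω = 2π / T = 2π / 3.15×10^7 s = 1.99×10^-7 s⁻¹.
Cω = 3.52×10^8 × 1.99×10^-7 = 70.1 W/(m²·K).
Amplitude A = F₀ / (Cω) = 114.9 / 70.1 = 1.64 K.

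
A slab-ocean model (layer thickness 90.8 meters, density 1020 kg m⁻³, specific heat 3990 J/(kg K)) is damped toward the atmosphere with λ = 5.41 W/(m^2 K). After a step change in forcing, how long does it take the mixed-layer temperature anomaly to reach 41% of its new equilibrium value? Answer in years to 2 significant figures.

Areal heat capacity C = ρ c_p D = 1020 × 3990 × 90.8 = 3.70×10^8 J m⁻² K⁻¹.
τ = C / λ = 3.70×10^8 / 5.41 = 6.83×10^7 s.
Fraction reached: 1 − e^(−t/τ) = 0.41 ⇒ t = −τ ln(1 − 0.41) = τ × 0.528.
t = 3.60×10^7 s = 1.14 years.

1.1 years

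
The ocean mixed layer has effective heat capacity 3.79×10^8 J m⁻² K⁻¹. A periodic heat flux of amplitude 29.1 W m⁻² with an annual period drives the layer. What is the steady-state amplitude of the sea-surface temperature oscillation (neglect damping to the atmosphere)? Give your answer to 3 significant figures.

0.385 K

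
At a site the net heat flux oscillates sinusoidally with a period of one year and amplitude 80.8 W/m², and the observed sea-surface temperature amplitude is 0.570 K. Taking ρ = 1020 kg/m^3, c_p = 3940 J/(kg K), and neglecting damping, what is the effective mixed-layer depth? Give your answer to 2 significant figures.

180 m

ω = 2π / 3.15×10^7 s = 1.99×10^-7 s⁻¹.
Required C = F₀ / (A ω) = 80.8 / (0.570 × 1.99×10^-7) = 7.11×10^8 J/(m²·K).
D = C / (ρ c_p) = 7.11×10^8 / (1020 × 3940) = 177 m.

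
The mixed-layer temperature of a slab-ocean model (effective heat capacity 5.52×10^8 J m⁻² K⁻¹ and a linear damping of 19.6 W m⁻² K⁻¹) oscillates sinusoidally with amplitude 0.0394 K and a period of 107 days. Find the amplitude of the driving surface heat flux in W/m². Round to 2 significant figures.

Areal heat capacity C = 5.52×10^8 J m⁻² K⁻¹ (given).
ω = 2π / 9.24×10^6 s = 6.80×10^-7 s⁻¹.
√((Cω)² + λ²) = √((375)² + 19.6²) = 376 W/(m²·K).
F₀ = A × √((Cω)²+λ²) = 0.0394 × 376 = 14.8 W/m².

15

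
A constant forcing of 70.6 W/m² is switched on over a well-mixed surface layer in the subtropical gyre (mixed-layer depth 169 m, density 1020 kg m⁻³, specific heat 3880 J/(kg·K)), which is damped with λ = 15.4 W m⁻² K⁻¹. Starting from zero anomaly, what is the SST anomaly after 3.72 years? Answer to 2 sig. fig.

Areal heat capacity C = ρ c_p D = 1020 × 3880 × 169 = 6.69×10^8 J/(m²·K).
τ = C / λ = 6.69×10^8 / 15.4 = 4.34×10^7 s.
Equilibrium anomaly ΔT_eq = F / λ = 70.6 / 15.4 = 4.58 K.
t = 3.72 years = 1.17×10^8 s, so t/τ = 2.70.
ΔT(t) = ΔT_eq (1 − e^(−t/τ)) = 4.58 × (1 − e^−2.70) = 4.28 K.

4.3 K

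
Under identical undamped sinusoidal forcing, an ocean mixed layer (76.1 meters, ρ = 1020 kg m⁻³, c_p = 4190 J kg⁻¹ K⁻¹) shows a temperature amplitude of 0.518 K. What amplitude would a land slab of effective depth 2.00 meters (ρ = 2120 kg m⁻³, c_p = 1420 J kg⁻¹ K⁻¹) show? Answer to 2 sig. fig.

C_ocean = 3.25×10^8 J/(m²·K); C_land = 6.02×10^6 J/(m²·K).
A ∝ 1/C ⇒ A_land = A_ocean × C_ocean/C_land = 0.518 × 54.0 = 28.0 K.

28 K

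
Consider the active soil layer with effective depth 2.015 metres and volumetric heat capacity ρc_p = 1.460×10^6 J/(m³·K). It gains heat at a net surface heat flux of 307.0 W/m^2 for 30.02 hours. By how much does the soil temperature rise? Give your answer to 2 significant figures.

Areal heat capacity C = ρc_p × D = 1.460×10^6 × 2.015 = 2.94×10^6 J/(m^2 K).
Net heat input Q = F Δt = 307.0 × (30.02 hours × 3600 s/hour) = 3.32×10^7 J/m².
ΔT = Q / C = 3.32×10^7 / 2.94×10^6 = 11.3 K.

11 K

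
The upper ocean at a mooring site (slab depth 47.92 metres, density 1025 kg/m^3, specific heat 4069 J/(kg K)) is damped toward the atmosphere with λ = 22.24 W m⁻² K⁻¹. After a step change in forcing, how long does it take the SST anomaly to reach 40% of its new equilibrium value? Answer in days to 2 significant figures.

53 days

Areal heat capacity C = ρ c_p D = 1025 × 4069 × 47.92 = 2.00×10^8 J/(m²·K).
τ = C / λ = 2.00×10^8 / 22.24 = 8.99×10^6 s.
Fraction reached: 1 − e^(−t/τ) = 0.40 ⇒ t = −τ ln(1 − 0.40) = τ × 0.511.
t = 4.59×10^6 s = 53.1 days.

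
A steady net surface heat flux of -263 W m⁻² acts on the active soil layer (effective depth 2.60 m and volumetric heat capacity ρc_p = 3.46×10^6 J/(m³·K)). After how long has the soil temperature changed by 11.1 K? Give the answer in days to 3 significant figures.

4.39 days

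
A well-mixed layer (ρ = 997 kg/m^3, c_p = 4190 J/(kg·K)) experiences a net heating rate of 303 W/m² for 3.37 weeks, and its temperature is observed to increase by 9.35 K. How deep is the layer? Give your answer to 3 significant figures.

15.8 m

Heat input Q = F Δt = 303 × 2.04×10^6 s = 6.18×10^8 J/m².
Required areal heat capacity C = Q / ΔT = 6.60×10^7 J/(m²·K).
Depth D = C / (ρ c_p) = 6.60×10^7 / (997 × 4190) = 15.8 m.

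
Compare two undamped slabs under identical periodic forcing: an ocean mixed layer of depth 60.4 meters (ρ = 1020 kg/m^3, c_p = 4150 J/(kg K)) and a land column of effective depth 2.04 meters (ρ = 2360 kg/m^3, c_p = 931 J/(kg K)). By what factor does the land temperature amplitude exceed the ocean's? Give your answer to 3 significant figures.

57.0

C_ocean = 1020 × 4150 × 60.4 = 2.56×10^8 J/(m²·K).
C_land = 2360 × 931 × 2.04 = 4.48×10^6 J/(m²·K).
Undamped amplitude ∝ 1/C, so A_land/A_ocean = C_ocean/C_land = 57.0.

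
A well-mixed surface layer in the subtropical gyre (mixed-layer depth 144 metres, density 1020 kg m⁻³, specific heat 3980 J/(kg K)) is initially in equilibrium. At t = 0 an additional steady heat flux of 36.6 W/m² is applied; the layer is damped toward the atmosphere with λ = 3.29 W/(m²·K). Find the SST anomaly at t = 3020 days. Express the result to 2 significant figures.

Areal heat capacity C = ρ c_p D = 1020 × 3980 × 144 = 5.85×10^8 J/(m²·K).
τ = C / λ = 5.85×10^8 / 3.29 = 1.78×10^8 s.
Equilibrium anomaly ΔT_eq = F / λ = 36.6 / 3.29 = 11.1 K.
t = 3020 days = 2.61×10^8 s, so t/τ = 1.47.
ΔT(t) = ΔT_eq (1 − e^(−t/τ)) = 11.1 × (1 − e^−1.47) = 8.56 K.

8.6 K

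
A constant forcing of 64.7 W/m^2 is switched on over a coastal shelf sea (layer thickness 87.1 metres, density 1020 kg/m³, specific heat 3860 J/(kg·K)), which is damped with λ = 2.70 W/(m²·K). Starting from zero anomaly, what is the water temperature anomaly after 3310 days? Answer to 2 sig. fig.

Areal heat capacity C = ρ c_p D = 1020 × 3860 × 87.1 = 3.43×10^8 J/(m^2 K).
τ = C / λ = 3.43×10^8 / 2.70 = 1.27×10^8 s.
Equilibrium anomaly ΔT_eq = F / λ = 64.7 / 2.70 = 24.0 K.
t = 3310 days = 2.86×10^8 s, so t/τ = 2.25.
ΔT(t) = ΔT_eq (1 − e^(−t/τ)) = 24.0 × (1 − e^−2.25) = 21.4 K.

21 K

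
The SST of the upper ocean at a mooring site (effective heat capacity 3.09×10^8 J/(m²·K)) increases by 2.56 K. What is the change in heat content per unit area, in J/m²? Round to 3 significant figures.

Areal heat capacity C = 3.09×10^8 J/(m²·K) (given).
ΔQ = C ΔT = 3.09×10^8 × 2.56 = 7.91×10^8 J/m².

7.91×10^8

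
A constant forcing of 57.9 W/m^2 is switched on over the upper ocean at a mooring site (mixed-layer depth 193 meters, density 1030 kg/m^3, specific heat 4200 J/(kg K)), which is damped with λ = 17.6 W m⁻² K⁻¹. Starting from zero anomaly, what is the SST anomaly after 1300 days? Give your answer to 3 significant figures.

Areal heat capacity C = ρ c_p D = 1030 × 4200 × 193 = 8.35×10^8 J m⁻² K⁻¹.
τ = C / λ = 8.35×10^8 / 17.6 = 4.74×10^7 s.
Equilibrium anomaly ΔT_eq = F / λ = 57.9 / 17.6 = 3.29 K.
t = 1300 days = 1.12×10^8 s, so t/τ = 2.37.
ΔT(t) = ΔT_eq (1 − e^(−t/τ)) = 3.29 × (1 − e^−2.37) = 2.98 K.

2.98 K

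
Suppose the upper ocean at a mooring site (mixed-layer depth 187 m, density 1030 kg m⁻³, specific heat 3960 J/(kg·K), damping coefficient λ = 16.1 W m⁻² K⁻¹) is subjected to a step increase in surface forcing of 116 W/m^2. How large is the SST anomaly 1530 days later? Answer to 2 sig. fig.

6.8 K

Areal heat capacity C = ρ c_p D = 1030 × 3960 × 187 = 7.63×10^8 J m⁻² K⁻¹.
τ = C / λ = 7.63×10^8 / 16.1 = 4.74×10^7 s.
Equilibrium anomaly ΔT_eq = F / λ = 116 / 16.1 = 7.20 K.
t = 1530 days = 1.32×10^8 s, so t/τ = 2.79.
ΔT(t) = ΔT_eq (1 − e^(−t/τ)) = 7.20 × (1 − e^−2.79) = 6.76 K.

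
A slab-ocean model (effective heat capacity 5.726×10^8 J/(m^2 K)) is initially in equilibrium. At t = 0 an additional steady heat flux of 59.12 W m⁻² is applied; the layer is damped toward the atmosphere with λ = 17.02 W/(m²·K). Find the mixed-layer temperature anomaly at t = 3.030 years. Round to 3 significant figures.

Areal heat capacity C = 5.726×10^8 J/(m^2 K) (given).
τ = C / λ = 5.73×10^8 / 17.02 = 3.36×10^7 s.
Equilibrium anomaly ΔT_eq = F / λ = 59.12 / 17.02 = 3.47 K.
t = 3.030 years = 9.56×10^7 s, so t/τ = 2.84.
ΔT(t) = ΔT_eq (1 − e^(−t/τ)) = 3.47 × (1 − e^−2.84) = 3.27 K.

3.27 K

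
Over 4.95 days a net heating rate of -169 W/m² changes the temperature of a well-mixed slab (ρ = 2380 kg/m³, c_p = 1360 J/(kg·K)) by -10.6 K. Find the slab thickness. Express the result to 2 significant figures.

Heat input Q = F Δt = -169 × 4.28×10^5 s = -7.23×10^7 J/m².
Required areal heat capacity C = Q / ΔT = 6.82×10^6 J/(m²·K).
Depth D = C / (ρ c_p) = 6.82×10^6 / (2380 × 1360) = 2.11 m.

2.1 m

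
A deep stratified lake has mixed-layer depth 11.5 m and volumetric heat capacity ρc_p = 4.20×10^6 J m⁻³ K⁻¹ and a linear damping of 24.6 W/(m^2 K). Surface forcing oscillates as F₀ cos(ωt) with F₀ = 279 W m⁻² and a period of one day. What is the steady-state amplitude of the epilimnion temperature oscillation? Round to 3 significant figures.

0.0794 K

Areal heat capacity C = ρc_p × D = 4.20×10^6 × 11.5 = 4.83×10^7 J/(m^2 K).
Angular frequency ω = 2π / T = 2π / 86400 s = 7.27×10^-5 s⁻¹.
√((Cω)² + λ²) = √((3510)² + 24.6²) = 3510 W/(m²·K).
Amplitude A = F₀ / √((Cω)²+λ²) = 279 / 3510 = 0.0794 K.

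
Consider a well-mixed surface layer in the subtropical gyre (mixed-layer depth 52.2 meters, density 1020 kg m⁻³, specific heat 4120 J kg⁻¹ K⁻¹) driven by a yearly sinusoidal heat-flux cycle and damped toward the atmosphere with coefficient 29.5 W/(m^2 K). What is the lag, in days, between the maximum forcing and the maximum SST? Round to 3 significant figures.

Areal heat capacity C = ρ c_p D = 1020 × 4120 × 52.2 = 2.19×10^8 J m⁻² K⁻¹.
ω = 2π / 3.15×10^7 s = 1.99×10^-7 s⁻¹.
Phase lag φ = arctan(Cω/λ) = arctan(43.7/29.5) = 0.977 rad.
Time lag = φ / ω = 0.977 / 1.99×10^-7 = 4.90×10^6 s = 56.8 days.

56.8 days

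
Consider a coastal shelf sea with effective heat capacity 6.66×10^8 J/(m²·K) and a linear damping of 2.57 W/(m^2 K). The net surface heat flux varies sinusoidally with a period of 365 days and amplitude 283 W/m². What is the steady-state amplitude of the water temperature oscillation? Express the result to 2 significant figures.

2.1 K

Areal heat capacity C = 6.66×10^8 J/(m²·K) (given).
Angular frequency ω = 2π / T = 2π / 3.15×10^7 s = 1.99×10^-7 s⁻¹.
√((Cω)² + λ²) = √((133)² + 2.57²) = 133 W/(m²·K).
Amplitude A = F₀ / √((Cω)²+λ²) = 283 / 133 = 2.13 K.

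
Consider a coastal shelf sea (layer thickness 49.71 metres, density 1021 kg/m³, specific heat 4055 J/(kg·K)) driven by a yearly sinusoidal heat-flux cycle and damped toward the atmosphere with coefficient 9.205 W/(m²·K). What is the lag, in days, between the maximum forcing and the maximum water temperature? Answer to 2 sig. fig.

78 days

Areal heat capacity C = ρ c_p D = 1021 × 4055 × 49.71 = 2.06×10^8 J m⁻² K⁻¹.
ω = 2π / 3.15×10^7 s = 1.99×10^-7 s⁻¹.
Phase lag φ = arctan(Cω/λ) = arctan(41.0/9.205) = 1.35 rad.
Time lag = φ / ω = 1.35 / 1.99×10^-7 = 6.78×10^6 s = 78.4 days.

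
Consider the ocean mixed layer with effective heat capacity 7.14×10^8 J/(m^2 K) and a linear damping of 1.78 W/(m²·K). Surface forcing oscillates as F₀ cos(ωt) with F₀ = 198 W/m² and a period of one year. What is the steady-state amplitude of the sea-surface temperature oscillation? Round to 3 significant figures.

1.39 K

Areal heat capacity C = 7.14×10^8 J/(m^2 K) (given).
Angular frequency ω = 2π / T = 2π / 3.15×10^7 s = 1.99×10^-7 s⁻¹.
√((Cω)² + λ²) = √((142)² + 1.78²) = 142 W/(m²·K).
Amplitude A = F₀ / √((Cω)²+λ²) = 198 / 142 = 1.39 K.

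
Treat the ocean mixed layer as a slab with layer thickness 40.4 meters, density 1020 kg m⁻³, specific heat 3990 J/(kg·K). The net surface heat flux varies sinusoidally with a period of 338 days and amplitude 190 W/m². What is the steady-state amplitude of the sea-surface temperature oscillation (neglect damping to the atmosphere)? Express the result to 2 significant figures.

5.4 K

Areal heat capacity C = ρ c_p D = 1020 × 3990 × 40.4 = 1.64×10^8 J/(m²·K).
Angular frequency ω = 2π / T = 2π / 2.92×10^7 s = 2.15×10^-7 s⁻¹.
Cω = 1.64×10^8 × 2.15×10^-7 = 35.4 W/(m²·K).
Amplitude A = F₀ / (Cω) = 190 / 35.4 = 5.37 K.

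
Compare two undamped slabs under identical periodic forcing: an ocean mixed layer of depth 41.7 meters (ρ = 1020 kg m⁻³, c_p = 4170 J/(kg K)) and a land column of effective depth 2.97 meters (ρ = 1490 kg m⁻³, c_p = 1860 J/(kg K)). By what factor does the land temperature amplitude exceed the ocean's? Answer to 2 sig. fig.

22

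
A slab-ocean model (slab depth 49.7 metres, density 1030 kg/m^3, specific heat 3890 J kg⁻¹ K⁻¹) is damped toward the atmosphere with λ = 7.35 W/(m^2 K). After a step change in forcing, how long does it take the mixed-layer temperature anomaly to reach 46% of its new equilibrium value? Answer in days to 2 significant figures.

190 days

Areal heat capacity C = ρ c_p D = 1030 × 3890 × 49.7 = 1.99×10^8 J/(m²·K).
τ = C / λ = 1.99×10^8 / 7.35 = 2.71×10^7 s.
Fraction reached: 1 − e^(−t/τ) = 0.46 ⇒ t = −τ ln(1 − 0.46) = τ × 0.616.
t = 1.67×10^7 s = 193 days.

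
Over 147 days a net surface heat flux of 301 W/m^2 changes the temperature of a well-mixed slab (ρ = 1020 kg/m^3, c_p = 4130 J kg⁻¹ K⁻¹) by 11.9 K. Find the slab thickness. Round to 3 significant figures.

Heat input Q = F Δt = 301 × 1.27×10^7 s = 3.82×10^9 J/m².
Required areal heat capacity C = Q / ΔT = 3.21×10^8 J/(m²·K).
Depth D = C / (ρ c_p) = 3.21×10^8 / (1020 × 4130) = 76.3 m.

76.3 m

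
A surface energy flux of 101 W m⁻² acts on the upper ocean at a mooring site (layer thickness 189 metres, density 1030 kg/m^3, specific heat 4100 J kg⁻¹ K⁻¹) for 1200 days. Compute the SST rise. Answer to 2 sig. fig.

Areal heat capacity C = ρ c_p D = 1030 × 4100 × 189 = 7.98×10^8 J/(m²·K).
Net heat input Q = F Δt = 101 × (1200 days × 86400 s/day) = 1.05×10^10 J/m².
ΔT = Q / C = 1.05×10^10 / 7.98×10^8 = 13.1 K.

13 K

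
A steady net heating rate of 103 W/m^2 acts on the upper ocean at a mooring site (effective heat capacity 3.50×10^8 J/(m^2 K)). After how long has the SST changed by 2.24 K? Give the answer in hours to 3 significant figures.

Areal heat capacity C = 3.50×10^8 J/(m^2 K) (given).
Time required: Δt = C ΔT / F = 3.50×10^8 × 2.24 / 103 = 7.61×10^6 s.
In hours: 7.61×10^6 s / (3600 s/hour) = 2110 hours.

2110 hours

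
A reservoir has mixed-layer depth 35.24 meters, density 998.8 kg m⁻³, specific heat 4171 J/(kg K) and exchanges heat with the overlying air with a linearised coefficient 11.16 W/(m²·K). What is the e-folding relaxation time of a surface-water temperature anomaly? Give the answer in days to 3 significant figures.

152 days

Areal heat capacity C = ρ c_p D = 998.8 × 4171 × 35.24 = 1.47×10^8 J/(m^2 K).
Relaxation time τ = C / λ = 1.47×10^8 / 11.16 = 1.32×10^7 s.
In days: 1.32×10^7 s / (86400 s/day) = 152 days.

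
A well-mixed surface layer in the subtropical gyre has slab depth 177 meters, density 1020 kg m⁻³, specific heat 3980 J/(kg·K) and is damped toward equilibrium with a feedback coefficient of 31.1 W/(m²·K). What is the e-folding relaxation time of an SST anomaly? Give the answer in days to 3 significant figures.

267 days

Areal heat capacity C = ρ c_p D = 1020 × 3980 × 177 = 7.19×10^8 J/(m^2 K).
Relaxation time τ = C / λ = 7.19×10^8 / 31.1 = 2.31×10^7 s.
In days: 2.31×10^7 s / (86400 s/day) = 267 days.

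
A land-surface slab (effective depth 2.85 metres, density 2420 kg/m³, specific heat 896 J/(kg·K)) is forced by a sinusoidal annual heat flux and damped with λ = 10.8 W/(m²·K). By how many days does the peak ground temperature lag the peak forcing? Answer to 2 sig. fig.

6.6 days

Areal heat capacity C = ρ c_p D = 2420 × 896 × 2.85 = 6.18×10^6 J/(m^2 K).
ω = 2π / 3.15×10^7 s = 1.99×10^-7 s⁻¹.
Phase lag φ = arctan(Cω/λ) = arctan(1.23/10.8) = 0.114 rad.
Time lag = φ / ω = 0.114 / 1.99×10^-7 = 5.70×10^5 s = 6.59 days.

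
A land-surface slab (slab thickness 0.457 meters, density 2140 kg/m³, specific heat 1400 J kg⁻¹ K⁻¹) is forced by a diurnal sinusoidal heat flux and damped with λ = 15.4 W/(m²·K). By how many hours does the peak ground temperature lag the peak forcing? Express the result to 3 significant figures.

5.41 hours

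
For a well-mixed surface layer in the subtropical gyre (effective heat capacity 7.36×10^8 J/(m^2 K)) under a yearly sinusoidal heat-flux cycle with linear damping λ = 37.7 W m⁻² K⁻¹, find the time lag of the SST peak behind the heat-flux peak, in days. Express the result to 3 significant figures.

Areal heat capacity C = 7.36×10^8 J/(m^2 K) (given).
ω = 2π / 3.15×10^7 s = 1.99×10^-7 s⁻¹.
Phase lag φ = arctan(Cω/λ) = arctan(147/37.7) = 1.32 rad.
Time lag = φ / ω = 1.32 / 1.99×10^-7 = 6.62×10^6 s = 76.6 days.

76.6 days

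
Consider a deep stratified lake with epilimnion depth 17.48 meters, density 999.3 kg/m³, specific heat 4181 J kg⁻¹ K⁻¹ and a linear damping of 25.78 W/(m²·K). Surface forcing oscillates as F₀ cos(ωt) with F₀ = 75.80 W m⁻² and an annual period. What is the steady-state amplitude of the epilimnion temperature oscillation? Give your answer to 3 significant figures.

2.56 K

Areal heat capacity C = ρ c_p D = 999.3 × 4181 × 17.48 = 7.30×10^7 J/(m²·K).
Angular frequency ω = 2π / T = 2π / 3.15×10^7 s = 1.99×10^-7 s⁻¹.
√((Cω)² + λ²) = √((14.6)² + 25.78²) = 29.6 W/(m²·K).
Amplitude A = F₀ / √((Cω)²+λ²) = 75.80 / 29.6 = 2.56 K.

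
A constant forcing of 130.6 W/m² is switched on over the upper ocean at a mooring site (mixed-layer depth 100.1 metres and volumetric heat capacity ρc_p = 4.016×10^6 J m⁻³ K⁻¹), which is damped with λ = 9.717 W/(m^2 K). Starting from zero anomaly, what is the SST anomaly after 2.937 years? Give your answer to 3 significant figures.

12.0 K

Areal heat capacity C = ρc_p × D = 4.016×10^6 × 100.1 = 4.02×10^8 J m⁻² K⁻¹.
τ = C / λ = 4.02×10^8 / 9.717 = 4.14×10^7 s.
Equilibrium anomaly ΔT_eq = F / λ = 130.6 / 9.717 = 13.4 K.
t = 2.937 years = 9.27×10^7 s, so t/τ = 2.24.
ΔT(t) = ΔT_eq (1 − e^(−t/τ)) = 13.4 × (1 − e^−2.24) = 12.0 K.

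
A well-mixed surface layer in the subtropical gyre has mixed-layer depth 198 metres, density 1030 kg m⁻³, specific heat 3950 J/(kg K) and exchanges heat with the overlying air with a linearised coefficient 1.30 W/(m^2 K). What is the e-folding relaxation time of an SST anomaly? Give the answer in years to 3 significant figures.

19.6 years

Areal heat capacity C = ρ c_p D = 1030 × 3950 × 198 = 8.06×10^8 J/(m^2 K).
Relaxation time τ = C / λ = 8.06×10^8 / 1.30 = 6.20×10^8 s.
In years: 6.20×10^8 s / (3.156×10^7 s/year) = 19.6 years.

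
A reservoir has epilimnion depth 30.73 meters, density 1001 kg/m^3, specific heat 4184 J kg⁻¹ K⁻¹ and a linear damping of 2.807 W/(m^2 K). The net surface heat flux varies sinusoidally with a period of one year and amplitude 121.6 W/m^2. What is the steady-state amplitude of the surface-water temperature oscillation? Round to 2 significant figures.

Areal heat capacity C = ρ c_p D = 1001 × 4184 × 30.73 = 1.29×10^8 J m⁻² K⁻¹.
Angular frequency ω = 2π / T = 2π / 3.15×10^7 s = 1.99×10^-7 s⁻¹.
√((Cω)² + λ²) = √((25.6)² + 2.807²) = 25.8 W/(m²·K).
Amplitude A = F₀ / √((Cω)²+λ²) = 121.6 / 25.8 = 4.71 K.

4.7 K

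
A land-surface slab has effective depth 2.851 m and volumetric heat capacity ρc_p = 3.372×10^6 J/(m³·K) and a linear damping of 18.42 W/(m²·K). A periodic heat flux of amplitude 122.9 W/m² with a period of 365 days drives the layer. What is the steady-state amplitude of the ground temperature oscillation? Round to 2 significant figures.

Areal heat capacity C = ρc_p × D = 3.372×10^6 × 2.851 = 9.61×10^6 J/(m^2 K).
Angular frequency ω = 2π / T = 2π / 3.15×10^7 s = 1.99×10^-7 s⁻¹.
√((Cω)² + λ²) = √((1.92)² + 18.42²) = 18.5 W/(m²·K).
Amplitude A = F₀ / √((Cω)²+λ²) = 122.9 / 18.5 = 6.64 K.

6.6 K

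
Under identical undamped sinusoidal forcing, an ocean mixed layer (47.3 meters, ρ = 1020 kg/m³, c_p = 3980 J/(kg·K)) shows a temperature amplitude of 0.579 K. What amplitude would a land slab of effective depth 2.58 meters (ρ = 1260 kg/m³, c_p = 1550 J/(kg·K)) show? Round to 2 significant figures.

22 K

C_ocean = 1.92×10^8 J/(m²·K); C_land = 5.04×10^6 J/(m²·K).
A ∝ 1/C ⇒ A_land = A_ocean × C_ocean/C_land = 0.579 × 38.1 = 22.1 K.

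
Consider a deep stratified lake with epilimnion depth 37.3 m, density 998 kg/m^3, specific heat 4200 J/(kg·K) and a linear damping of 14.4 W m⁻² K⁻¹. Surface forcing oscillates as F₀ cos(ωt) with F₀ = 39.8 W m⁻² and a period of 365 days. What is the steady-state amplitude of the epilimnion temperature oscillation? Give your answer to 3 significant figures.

1.16 K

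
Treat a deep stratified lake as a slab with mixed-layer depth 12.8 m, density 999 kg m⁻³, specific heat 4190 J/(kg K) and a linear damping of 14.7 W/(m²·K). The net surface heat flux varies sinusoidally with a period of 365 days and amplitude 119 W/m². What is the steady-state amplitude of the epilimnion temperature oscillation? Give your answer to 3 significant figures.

Areal heat capacity C = ρ c_p D = 999 × 4190 × 12.8 = 5.36×10^7 J m⁻² K⁻¹.
Angular frequency ω = 2π / T = 2π / 3.15×10^7 s = 1.99×10^-7 s⁻¹.
√((Cω)² + λ²) = √((10.7)² + 14.7²) = 18.2 W/(m²·K).
Amplitude A = F₀ / √((Cω)²+λ²) = 119 / 18.2 = 6.55 K.

6.55 K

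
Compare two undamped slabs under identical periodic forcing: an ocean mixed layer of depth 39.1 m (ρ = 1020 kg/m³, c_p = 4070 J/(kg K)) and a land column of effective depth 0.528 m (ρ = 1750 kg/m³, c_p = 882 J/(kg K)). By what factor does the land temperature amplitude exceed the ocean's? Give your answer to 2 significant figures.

C_ocean = 1020 × 4070 × 39.1 = 1.62×10^8 J/(m²·K).
C_land = 1750 × 882 × 0.528 = 8.15×10^5 J/(m²·K).
Undamped amplitude ∝ 1/C, so A_land/A_ocean = C_ocean/C_land = 199.

200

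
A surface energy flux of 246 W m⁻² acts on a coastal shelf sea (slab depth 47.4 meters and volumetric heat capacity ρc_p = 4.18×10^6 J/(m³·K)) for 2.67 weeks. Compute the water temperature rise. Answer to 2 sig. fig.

2.0 K

Areal heat capacity C = ρc_p × D = 4.18×10^6 × 47.4 = 1.98×10^8 J/(m^2 K).
Net heat input Q = F Δt = 246 × (2.67 weeks × 6.048×10^5 s/week) = 3.97×10^8 J/m².
ΔT = Q / C = 3.97×10^8 / 1.98×10^8 = 2.00 K.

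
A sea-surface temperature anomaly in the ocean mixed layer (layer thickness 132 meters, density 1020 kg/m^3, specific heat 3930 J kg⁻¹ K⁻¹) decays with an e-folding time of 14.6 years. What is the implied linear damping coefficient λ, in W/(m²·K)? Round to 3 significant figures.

Areal heat capacity C = ρ c_p D = 1020 × 3930 × 132 = 5.29×10^8 J m⁻² K⁻¹.
τ = 14.6 years = 4.61×10^8 s.
λ = C / τ = 5.29×10^8 / 4.61×10^8 = 1.15 W/(m²·K).

1.15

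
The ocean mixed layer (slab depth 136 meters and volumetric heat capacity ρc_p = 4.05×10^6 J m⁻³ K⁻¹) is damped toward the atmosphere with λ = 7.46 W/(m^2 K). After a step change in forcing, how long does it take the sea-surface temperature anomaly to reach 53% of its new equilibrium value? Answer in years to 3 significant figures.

1.77 years

Areal heat capacity C = ρc_p × D = 4.05×10^6 × 136 = 5.51×10^8 J m⁻² K⁻¹.
τ = C / λ = 5.51×10^8 / 7.46 = 7.38×10^7 s.
Fraction reached: 1 − e^(−t/τ) = 0.53 ⇒ t = −τ ln(1 − 0.53) = τ × 0.755.
t = 5.57×10^7 s = 1.77 years.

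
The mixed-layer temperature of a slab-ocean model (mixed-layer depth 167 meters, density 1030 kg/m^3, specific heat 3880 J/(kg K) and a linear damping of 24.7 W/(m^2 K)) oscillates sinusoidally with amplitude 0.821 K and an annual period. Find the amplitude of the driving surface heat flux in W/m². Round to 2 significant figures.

Areal heat capacity C = ρ c_p D = 1030 × 3880 × 167 = 6.67×10^8 J m⁻² K⁻¹.
ω = 2π / 3.15×10^7 s = 1.99×10^-7 s⁻¹.
√((Cω)² + λ²) = √((133)² + 24.7²) = 135 W/(m²·K).
F₀ = A × √((Cω)²+λ²) = 0.821 × 135 = 111 W/m².

110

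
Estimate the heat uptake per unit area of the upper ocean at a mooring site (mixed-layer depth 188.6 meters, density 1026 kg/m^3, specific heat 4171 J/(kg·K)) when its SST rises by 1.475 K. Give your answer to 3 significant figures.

1.19×10^9

Areal heat capacity C = ρ c_p D = 1026 × 4171 × 188.6 = 8.07×10^8 J m⁻² K⁻¹.
ΔQ = C ΔT = 8.07×10^8 × 1.475 = 1.19×10^9 J/m².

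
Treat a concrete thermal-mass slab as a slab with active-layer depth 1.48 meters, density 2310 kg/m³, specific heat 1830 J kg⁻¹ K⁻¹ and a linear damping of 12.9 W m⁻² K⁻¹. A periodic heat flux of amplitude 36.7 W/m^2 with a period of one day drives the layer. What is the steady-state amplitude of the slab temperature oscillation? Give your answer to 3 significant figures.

0.0806 K

Areal heat capacity C = ρ c_p D = 2310 × 1830 × 1.48 = 6.26×10^6 J/(m²·K).
Angular frequency ω = 2π / T = 2π / 86400 s = 7.27×10^-5 s⁻¹.
√((Cω)² + λ²) = √((455)² + 12.9²) = 455 W/(m²·K).
Amplitude A = F₀ / √((Cω)²+λ²) = 36.7 / 455 = 0.0806 K.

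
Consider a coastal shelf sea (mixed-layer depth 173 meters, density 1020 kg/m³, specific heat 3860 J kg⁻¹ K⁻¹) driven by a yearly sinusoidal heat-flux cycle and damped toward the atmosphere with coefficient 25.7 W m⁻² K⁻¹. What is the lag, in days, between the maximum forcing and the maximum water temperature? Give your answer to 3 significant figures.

Areal heat capacity C = ρ c_p D = 1020 × 3860 × 173 = 6.81×10^8 J/(m^2 K).
ω = 2π / 3.15×10^7 s = 1.99×10^-7 s⁻¹.
Phase lag φ = arctan(Cω/λ) = arctan(136/25.7) = 1.38 rad.
Time lag = φ / ω = 1.38 / 1.99×10^-7 = 6.94×10^6 s = 80.4 days.

80.4 days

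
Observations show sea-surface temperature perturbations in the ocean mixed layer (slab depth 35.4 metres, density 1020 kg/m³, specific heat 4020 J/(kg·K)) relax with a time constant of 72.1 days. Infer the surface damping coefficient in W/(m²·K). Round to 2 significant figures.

Areal heat capacity C = ρ c_p D = 1020 × 4020 × 35.4 = 1.45×10^8 J/(m²·K).
τ = 72.1 days = 6.23×10^6 s.
λ = C / τ = 1.45×10^8 / 6.23×10^6 = 23.3 W/(m²·K).

23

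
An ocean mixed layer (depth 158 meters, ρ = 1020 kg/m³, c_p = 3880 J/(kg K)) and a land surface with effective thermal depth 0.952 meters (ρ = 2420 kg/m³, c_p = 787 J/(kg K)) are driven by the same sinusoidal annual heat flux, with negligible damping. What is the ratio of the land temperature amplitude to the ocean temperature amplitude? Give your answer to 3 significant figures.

C_ocean = 1020 × 3880 × 158 = 6.25×10^8 J/(m²·K).
C_land = 2420 × 787 × 0.952 = 1.81×10^6 J/(m²·K).
Undamped amplitude ∝ 1/C, so A_land/A_ocean = C_ocean/C_land = 345.

345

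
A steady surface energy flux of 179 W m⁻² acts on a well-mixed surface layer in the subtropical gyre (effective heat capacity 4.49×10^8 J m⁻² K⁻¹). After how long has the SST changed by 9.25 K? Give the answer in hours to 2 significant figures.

6400 hours

Areal heat capacity C = 4.49×10^8 J m⁻² K⁻¹ (given).
Time required: Δt = C ΔT / F = 4.49×10^8 × 9.25 / 179 = 2.32×10^7 s.
In hours: 2.32×10^7 s / (3600 s/hour) = 6450 hours.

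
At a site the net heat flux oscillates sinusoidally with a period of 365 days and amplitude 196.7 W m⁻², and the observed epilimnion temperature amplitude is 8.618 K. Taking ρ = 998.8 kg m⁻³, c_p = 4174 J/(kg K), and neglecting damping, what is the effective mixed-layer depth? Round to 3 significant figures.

27.5 m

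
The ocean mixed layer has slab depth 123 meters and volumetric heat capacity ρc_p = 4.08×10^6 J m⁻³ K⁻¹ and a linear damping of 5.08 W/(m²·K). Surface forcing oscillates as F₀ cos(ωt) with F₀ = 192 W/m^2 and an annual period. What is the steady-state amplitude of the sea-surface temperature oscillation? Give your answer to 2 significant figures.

1.9 K

Areal heat capacity C = ρc_p × D = 4.08×10^6 × 123 = 5.02×10^8 J m⁻² K⁻¹.
Angular frequency ω = 2π / T = 2π / 3.15×10^7 s = 1.99×10^-7 s⁻¹.
√((Cω)² + λ²) = √((100)² + 5.08²) = 100 W/(m²·K).
Amplitude A = F₀ / √((Cω)²+λ²) = 192 / 100 = 1.92 K.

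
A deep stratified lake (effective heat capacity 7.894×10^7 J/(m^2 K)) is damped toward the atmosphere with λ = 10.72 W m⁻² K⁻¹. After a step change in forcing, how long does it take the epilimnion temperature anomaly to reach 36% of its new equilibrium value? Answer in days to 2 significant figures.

Areal heat capacity C = 7.894×10^7 J/(m^2 K) (given).
τ = C / λ = 7.89×10^7 / 10.72 = 7.36×10^6 s.
Fraction reached: 1 − e^(−t/τ) = 0.36 ⇒ t = −τ ln(1 − 0.36) = τ × 0.446.
t = 3.29×10^6 s = 38.0 days.

38 days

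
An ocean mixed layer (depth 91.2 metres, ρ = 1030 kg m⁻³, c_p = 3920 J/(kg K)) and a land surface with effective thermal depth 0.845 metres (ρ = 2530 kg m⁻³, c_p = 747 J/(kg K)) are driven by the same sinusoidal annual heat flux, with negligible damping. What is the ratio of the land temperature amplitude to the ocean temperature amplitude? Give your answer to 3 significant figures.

231

C_ocean = 1030 × 3920 × 91.2 = 3.68×10^8 J/(m²·K).
C_land = 2530 × 747 × 0.845 = 1.60×10^6 J/(m²·K).
Undamped amplitude ∝ 1/C, so A_land/A_ocean = C_ocean/C_land = 231.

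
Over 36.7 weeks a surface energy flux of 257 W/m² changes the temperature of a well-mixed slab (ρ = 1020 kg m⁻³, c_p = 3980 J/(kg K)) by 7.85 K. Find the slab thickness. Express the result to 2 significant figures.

180 m

Heat input Q = F Δt = 257 × 2.22×10^7 s = 5.70×10^9 J/m².
Required areal heat capacity C = Q / ΔT = 7.27×10^8 J/(m²·K).
Depth D = C / (ρ c_p) = 7.27×10^8 / (1020 × 3980) = 179 m.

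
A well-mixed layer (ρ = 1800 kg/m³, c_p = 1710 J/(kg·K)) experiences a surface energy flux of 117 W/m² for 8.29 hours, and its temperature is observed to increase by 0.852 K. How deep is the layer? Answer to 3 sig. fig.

Heat input Q = F Δt = 117 × 29800 s = 3.49×10^6 J/m².
Required areal heat capacity C = Q / ΔT = 4.10×10^6 J/(m²·K).
Depth D = C / (ρ c_p) = 4.10×10^6 / (1800 × 1710) = 1.33 m.

1.33 m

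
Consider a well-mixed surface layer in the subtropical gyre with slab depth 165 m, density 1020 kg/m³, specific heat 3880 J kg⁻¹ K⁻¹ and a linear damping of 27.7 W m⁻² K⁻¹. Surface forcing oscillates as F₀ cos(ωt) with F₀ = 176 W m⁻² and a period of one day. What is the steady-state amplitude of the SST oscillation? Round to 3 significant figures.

0.00371 K

Areal heat capacity C = ρ c_p D = 1020 × 3880 × 165 = 6.53×10^8 J/(m^2 K).
Angular frequency ω = 2π / T = 2π / 86400 s = 7.27×10^-5 s⁻¹.
√((Cω)² + λ²) = √((47500)² + 27.7²) = 47500 W/(m²·K).
Amplitude A = F₀ / √((Cω)²+λ²) = 176 / 47500 = 0.00371 K.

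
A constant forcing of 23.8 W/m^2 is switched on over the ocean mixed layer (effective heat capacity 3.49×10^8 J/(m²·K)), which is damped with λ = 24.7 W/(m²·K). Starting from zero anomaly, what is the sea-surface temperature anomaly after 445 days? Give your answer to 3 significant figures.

0.900 K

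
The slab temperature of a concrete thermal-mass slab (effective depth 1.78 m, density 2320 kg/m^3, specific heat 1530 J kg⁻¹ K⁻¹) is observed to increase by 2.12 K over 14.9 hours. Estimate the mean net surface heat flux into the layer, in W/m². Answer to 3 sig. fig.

250

Areal heat capacity C = ρ c_p D = 2320 × 1530 × 1.78 = 6.32×10^6 J/(m²·K).
Required heat per unit area: Q = C ΔT = 6.32×10^6 × 2.12 = 1.34×10^7 J/m².
Flux F = Q / Δt = 1.34×10^7 / 53600 s = 250 W/m².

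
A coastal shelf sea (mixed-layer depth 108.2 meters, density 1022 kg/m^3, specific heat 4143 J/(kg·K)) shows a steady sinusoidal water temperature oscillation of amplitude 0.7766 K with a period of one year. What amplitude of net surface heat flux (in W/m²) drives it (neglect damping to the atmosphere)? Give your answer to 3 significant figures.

70.9

Areal heat capacity C = ρ c_p D = 1022 × 4143 × 108.2 = 4.58×10^8 J m⁻² K⁻¹.
ω = 2π / 3.15×10^7 s = 1.99×10^-7 s⁻¹.
Cω = 4.58×10^8 × 1.99×10^-7 = 91.3 W/(m²·K).
F₀ = A × Cω = 0.7766 × 91.3 = 70.9 W/m².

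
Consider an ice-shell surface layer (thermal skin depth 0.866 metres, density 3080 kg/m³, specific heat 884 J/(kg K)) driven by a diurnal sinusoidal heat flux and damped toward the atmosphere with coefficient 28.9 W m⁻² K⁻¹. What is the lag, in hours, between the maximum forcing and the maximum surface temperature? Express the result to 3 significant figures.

Areal heat capacity C = ρ c_p D = 3080 × 884 × 0.866 = 2.36×10^6 J/(m²·K).
ω = 2π / 86400 s = 7.27×10^-5 s⁻¹.
Phase lag φ = arctan(Cω/λ) = arctan(171/28.9) = 1.40 rad.
Time lag = φ / ω = 1.40 / 7.27×10^-5 = 19300 s = 5.36 hours.

5.36 hours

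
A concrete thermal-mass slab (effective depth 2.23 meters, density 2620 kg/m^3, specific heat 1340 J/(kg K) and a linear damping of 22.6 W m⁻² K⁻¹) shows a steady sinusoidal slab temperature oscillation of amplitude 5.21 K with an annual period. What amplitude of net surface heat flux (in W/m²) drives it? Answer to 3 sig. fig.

118

Areal heat capacity C = ρ c_p D = 2620 × 1340 × 2.23 = 7.83×10^6 J/(m²·K).
ω = 2π / 3.15×10^7 s = 1.99×10^-7 s⁻¹.
√((Cω)² + λ²) = √((1.56)² + 22.6²) = 22.7 W/(m²·K).
F₀ = A × √((Cω)²+λ²) = 5.21 × 22.7 = 118 W/m².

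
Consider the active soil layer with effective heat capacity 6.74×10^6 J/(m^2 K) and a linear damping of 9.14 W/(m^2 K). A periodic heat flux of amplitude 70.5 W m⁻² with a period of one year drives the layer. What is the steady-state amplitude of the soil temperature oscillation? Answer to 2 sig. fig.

Areal heat capacity C = 6.74×10^6 J/(m^2 K) (given).
Angular frequency ω = 2π / T = 2π / 3.15×10^7 s = 1.99×10^-7 s⁻¹.
√((Cω)² + λ²) = √((1.34)² + 9.14²) = 9.24 W/(m²·K).
Amplitude A = F₀ / √((Cω)²+λ²) = 70.5 / 9.24 = 7.63 K.

7.6 K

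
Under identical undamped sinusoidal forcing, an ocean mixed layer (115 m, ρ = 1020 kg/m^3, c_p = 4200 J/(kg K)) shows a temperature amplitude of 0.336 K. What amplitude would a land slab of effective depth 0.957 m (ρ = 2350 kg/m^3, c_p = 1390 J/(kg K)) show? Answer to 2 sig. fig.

53 K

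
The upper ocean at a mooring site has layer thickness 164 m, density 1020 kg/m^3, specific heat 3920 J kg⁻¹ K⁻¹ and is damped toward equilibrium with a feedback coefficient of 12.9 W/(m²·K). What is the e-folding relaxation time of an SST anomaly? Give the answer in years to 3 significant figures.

1.61 years

Areal heat capacity C = ρ c_p D = 1020 × 3920 × 164 = 6.56×10^8 J/(m²·K).
Relaxation time τ = C / λ = 6.56×10^8 / 12.9 = 5.08×10^7 s.
In years: 5.08×10^7 s / (3.156×10^7 s/year) = 1.61 years.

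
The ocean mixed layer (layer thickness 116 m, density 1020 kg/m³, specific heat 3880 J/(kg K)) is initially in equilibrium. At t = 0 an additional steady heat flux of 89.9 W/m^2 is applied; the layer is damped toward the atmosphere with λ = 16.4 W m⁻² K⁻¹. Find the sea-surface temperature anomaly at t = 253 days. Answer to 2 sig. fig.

Areal heat capacity C = ρ c_p D = 1020 × 3880 × 116 = 4.59×10^8 J/(m^2 K).
τ = C / λ = 4.59×10^8 / 16.4 = 2.80×10^7 s.
Equilibrium anomaly ΔT_eq = F / λ = 89.9 / 16.4 = 5.48 K.
t = 253 days = 2.19×10^7 s, so t/τ = 0.781.
ΔT(t) = ΔT_eq (1 − e^(−t/τ)) = 5.48 × (1 − e^−0.781) = 2.97 K.

3.0 K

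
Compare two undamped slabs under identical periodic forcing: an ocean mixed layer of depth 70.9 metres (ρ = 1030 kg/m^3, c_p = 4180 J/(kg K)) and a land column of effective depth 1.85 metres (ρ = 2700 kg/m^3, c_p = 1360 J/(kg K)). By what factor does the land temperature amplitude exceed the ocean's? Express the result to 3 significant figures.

C_ocean = 1030 × 4180 × 70.9 = 3.05×10^8 J/(m²·K).
C_land = 2700 × 1360 × 1.85 = 6.79×10^6 J/(m²·K).
Undamped amplitude ∝ 1/C, so A_land/A_ocean = C_ocean/C_land = 44.9.

44.9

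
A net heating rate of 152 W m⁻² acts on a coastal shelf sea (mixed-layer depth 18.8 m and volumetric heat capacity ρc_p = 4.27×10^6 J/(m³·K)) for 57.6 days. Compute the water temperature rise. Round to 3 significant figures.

Areal heat capacity C = ρc_p × D = 4.27×10^6 × 18.8 = 8.03×10^7 J/(m²·K).
Net heat input Q = F Δt = 152 × (57.6 days × 86400 s/day) = 7.56×10^8 J/m².
ΔT = Q / C = 7.56×10^8 / 8.03×10^7 = 9.42 K.

9.42 K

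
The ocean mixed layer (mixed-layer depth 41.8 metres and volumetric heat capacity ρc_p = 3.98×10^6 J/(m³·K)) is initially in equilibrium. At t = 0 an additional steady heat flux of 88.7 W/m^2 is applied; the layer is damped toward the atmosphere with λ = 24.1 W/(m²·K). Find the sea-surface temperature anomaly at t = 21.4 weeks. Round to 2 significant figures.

Areal heat capacity C = ρc_p × D = 3.98×10^6 × 41.8 = 1.66×10^8 J m⁻² K⁻¹.
τ = C / λ = 1.66×10^8 / 24.1 = 6.90×10^6 s.
Equilibrium anomaly ΔT_eq = F / λ = 88.7 / 24.1 = 3.68 K.
t = 21.4 weeks = 1.29×10^7 s, so t/τ = 1.87.
ΔT(t) = ΔT_eq (1 − e^(−t/τ)) = 3.68 × (1 − e^−1.87) = 3.12 K.

3.1 K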